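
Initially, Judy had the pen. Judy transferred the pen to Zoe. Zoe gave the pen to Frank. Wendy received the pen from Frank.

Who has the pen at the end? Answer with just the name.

Answer: Wendy

Derivation:
Tracking the pen through each event:
Start: Judy has the pen.
After event 1: Zoe has the pen.
After event 2: Frank has the pen.
After event 3: Wendy has the pen.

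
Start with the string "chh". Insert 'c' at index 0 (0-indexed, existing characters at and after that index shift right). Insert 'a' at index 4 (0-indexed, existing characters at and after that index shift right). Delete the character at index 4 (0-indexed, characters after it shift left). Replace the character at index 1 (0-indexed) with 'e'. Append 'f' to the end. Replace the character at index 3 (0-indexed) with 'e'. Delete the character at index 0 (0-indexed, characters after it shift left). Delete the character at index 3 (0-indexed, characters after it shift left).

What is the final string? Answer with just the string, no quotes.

Answer: ehe

Derivation:
Applying each edit step by step:
Start: "chh"
Op 1 (insert 'c' at idx 0): "chh" -> "cchh"
Op 2 (insert 'a' at idx 4): "cchh" -> "cchha"
Op 3 (delete idx 4 = 'a'): "cchha" -> "cchh"
Op 4 (replace idx 1: 'c' -> 'e'): "cchh" -> "cehh"
Op 5 (append 'f'): "cehh" -> "cehhf"
Op 6 (replace idx 3: 'h' -> 'e'): "cehhf" -> "cehef"
Op 7 (delete idx 0 = 'c'): "cehef" -> "ehef"
Op 8 (delete idx 3 = 'f'): "ehef" -> "ehe"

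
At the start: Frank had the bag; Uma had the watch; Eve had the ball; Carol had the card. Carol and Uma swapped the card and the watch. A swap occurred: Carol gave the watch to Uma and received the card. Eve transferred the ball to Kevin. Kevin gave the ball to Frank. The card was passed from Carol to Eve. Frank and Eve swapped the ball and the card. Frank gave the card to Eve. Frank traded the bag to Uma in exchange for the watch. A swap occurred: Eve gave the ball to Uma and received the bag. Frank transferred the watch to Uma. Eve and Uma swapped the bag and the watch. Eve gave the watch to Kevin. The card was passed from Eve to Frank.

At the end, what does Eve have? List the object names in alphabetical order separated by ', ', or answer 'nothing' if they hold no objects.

Tracking all object holders:
Start: bag:Frank, watch:Uma, ball:Eve, card:Carol
Event 1 (swap card<->watch: now card:Uma, watch:Carol). State: bag:Frank, watch:Carol, ball:Eve, card:Uma
Event 2 (swap watch<->card: now watch:Uma, card:Carol). State: bag:Frank, watch:Uma, ball:Eve, card:Carol
Event 3 (give ball: Eve -> Kevin). State: bag:Frank, watch:Uma, ball:Kevin, card:Carol
Event 4 (give ball: Kevin -> Frank). State: bag:Frank, watch:Uma, ball:Frank, card:Carol
Event 5 (give card: Carol -> Eve). State: bag:Frank, watch:Uma, ball:Frank, card:Eve
Event 6 (swap ball<->card: now ball:Eve, card:Frank). State: bag:Frank, watch:Uma, ball:Eve, card:Frank
Event 7 (give card: Frank -> Eve). State: bag:Frank, watch:Uma, ball:Eve, card:Eve
Event 8 (swap bag<->watch: now bag:Uma, watch:Frank). State: bag:Uma, watch:Frank, ball:Eve, card:Eve
Event 9 (swap ball<->bag: now ball:Uma, bag:Eve). State: bag:Eve, watch:Frank, ball:Uma, card:Eve
Event 10 (give watch: Frank -> Uma). State: bag:Eve, watch:Uma, ball:Uma, card:Eve
Event 11 (swap bag<->watch: now bag:Uma, watch:Eve). State: bag:Uma, watch:Eve, ball:Uma, card:Eve
Event 12 (give watch: Eve -> Kevin). State: bag:Uma, watch:Kevin, ball:Uma, card:Eve
Event 13 (give card: Eve -> Frank). State: bag:Uma, watch:Kevin, ball:Uma, card:Frank

Final state: bag:Uma, watch:Kevin, ball:Uma, card:Frank
Eve holds: (nothing).

Answer: nothing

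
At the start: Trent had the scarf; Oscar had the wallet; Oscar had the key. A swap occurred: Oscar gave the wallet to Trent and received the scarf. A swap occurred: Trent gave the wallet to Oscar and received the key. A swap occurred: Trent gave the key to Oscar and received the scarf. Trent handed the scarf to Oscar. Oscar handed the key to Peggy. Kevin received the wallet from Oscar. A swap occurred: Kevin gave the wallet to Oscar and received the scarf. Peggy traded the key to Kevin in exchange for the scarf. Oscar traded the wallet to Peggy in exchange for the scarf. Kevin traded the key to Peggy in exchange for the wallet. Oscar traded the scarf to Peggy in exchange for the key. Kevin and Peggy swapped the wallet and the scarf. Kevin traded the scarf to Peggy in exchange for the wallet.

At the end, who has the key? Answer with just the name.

Tracking all object holders:
Start: scarf:Trent, wallet:Oscar, key:Oscar
Event 1 (swap wallet<->scarf: now wallet:Trent, scarf:Oscar). State: scarf:Oscar, wallet:Trent, key:Oscar
Event 2 (swap wallet<->key: now wallet:Oscar, key:Trent). State: scarf:Oscar, wallet:Oscar, key:Trent
Event 3 (swap key<->scarf: now key:Oscar, scarf:Trent). State: scarf:Trent, wallet:Oscar, key:Oscar
Event 4 (give scarf: Trent -> Oscar). State: scarf:Oscar, wallet:Oscar, key:Oscar
Event 5 (give key: Oscar -> Peggy). State: scarf:Oscar, wallet:Oscar, key:Peggy
Event 6 (give wallet: Oscar -> Kevin). State: scarf:Oscar, wallet:Kevin, key:Peggy
Event 7 (swap wallet<->scarf: now wallet:Oscar, scarf:Kevin). State: scarf:Kevin, wallet:Oscar, key:Peggy
Event 8 (swap key<->scarf: now key:Kevin, scarf:Peggy). State: scarf:Peggy, wallet:Oscar, key:Kevin
Event 9 (swap wallet<->scarf: now wallet:Peggy, scarf:Oscar). State: scarf:Oscar, wallet:Peggy, key:Kevin
Event 10 (swap key<->wallet: now key:Peggy, wallet:Kevin). State: scarf:Oscar, wallet:Kevin, key:Peggy
Event 11 (swap scarf<->key: now scarf:Peggy, key:Oscar). State: scarf:Peggy, wallet:Kevin, key:Oscar
Event 12 (swap wallet<->scarf: now wallet:Peggy, scarf:Kevin). State: scarf:Kevin, wallet:Peggy, key:Oscar
Event 13 (swap scarf<->wallet: now scarf:Peggy, wallet:Kevin). State: scarf:Peggy, wallet:Kevin, key:Oscar

Final state: scarf:Peggy, wallet:Kevin, key:Oscar
The key is held by Oscar.

Answer: Oscar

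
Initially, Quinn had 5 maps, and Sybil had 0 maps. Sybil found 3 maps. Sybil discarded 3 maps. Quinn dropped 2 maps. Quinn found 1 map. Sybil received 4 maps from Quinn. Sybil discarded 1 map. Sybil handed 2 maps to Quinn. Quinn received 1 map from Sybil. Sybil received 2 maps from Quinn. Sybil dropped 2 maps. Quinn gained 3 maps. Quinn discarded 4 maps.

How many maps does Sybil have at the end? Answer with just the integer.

Answer: 0

Derivation:
Tracking counts step by step:
Start: Quinn=5, Sybil=0
Event 1 (Sybil +3): Sybil: 0 -> 3. State: Quinn=5, Sybil=3
Event 2 (Sybil -3): Sybil: 3 -> 0. State: Quinn=5, Sybil=0
Event 3 (Quinn -2): Quinn: 5 -> 3. State: Quinn=3, Sybil=0
Event 4 (Quinn +1): Quinn: 3 -> 4. State: Quinn=4, Sybil=0
Event 5 (Quinn -> Sybil, 4): Quinn: 4 -> 0, Sybil: 0 -> 4. State: Quinn=0, Sybil=4
Event 6 (Sybil -1): Sybil: 4 -> 3. State: Quinn=0, Sybil=3
Event 7 (Sybil -> Quinn, 2): Sybil: 3 -> 1, Quinn: 0 -> 2. State: Quinn=2, Sybil=1
Event 8 (Sybil -> Quinn, 1): Sybil: 1 -> 0, Quinn: 2 -> 3. State: Quinn=3, Sybil=0
Event 9 (Quinn -> Sybil, 2): Quinn: 3 -> 1, Sybil: 0 -> 2. State: Quinn=1, Sybil=2
Event 10 (Sybil -2): Sybil: 2 -> 0. State: Quinn=1, Sybil=0
Event 11 (Quinn +3): Quinn: 1 -> 4. State: Quinn=4, Sybil=0
Event 12 (Quinn -4): Quinn: 4 -> 0. State: Quinn=0, Sybil=0

Sybil's final count: 0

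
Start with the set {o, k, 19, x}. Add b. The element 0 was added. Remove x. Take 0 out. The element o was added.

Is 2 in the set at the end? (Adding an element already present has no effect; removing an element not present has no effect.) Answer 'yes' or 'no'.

Tracking the set through each operation:
Start: {19, k, o, x}
Event 1 (add b): added. Set: {19, b, k, o, x}
Event 2 (add 0): added. Set: {0, 19, b, k, o, x}
Event 3 (remove x): removed. Set: {0, 19, b, k, o}
Event 4 (remove 0): removed. Set: {19, b, k, o}
Event 5 (add o): already present, no change. Set: {19, b, k, o}

Final set: {19, b, k, o} (size 4)
2 is NOT in the final set.

Answer: no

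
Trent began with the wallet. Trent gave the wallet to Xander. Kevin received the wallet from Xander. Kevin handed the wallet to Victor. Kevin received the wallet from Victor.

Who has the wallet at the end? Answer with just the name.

Answer: Kevin

Derivation:
Tracking the wallet through each event:
Start: Trent has the wallet.
After event 1: Xander has the wallet.
After event 2: Kevin has the wallet.
After event 3: Victor has the wallet.
After event 4: Kevin has the wallet.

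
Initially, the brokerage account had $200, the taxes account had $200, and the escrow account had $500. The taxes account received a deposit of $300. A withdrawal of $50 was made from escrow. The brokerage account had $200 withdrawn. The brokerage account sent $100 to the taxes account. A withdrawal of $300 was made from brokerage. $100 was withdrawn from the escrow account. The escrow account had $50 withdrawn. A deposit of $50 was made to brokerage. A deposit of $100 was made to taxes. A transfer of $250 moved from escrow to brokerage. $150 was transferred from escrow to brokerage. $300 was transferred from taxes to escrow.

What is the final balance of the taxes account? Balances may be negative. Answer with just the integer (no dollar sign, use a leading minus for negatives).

Tracking account balances step by step:
Start: brokerage=200, taxes=200, escrow=500
Event 1 (deposit 300 to taxes): taxes: 200 + 300 = 500. Balances: brokerage=200, taxes=500, escrow=500
Event 2 (withdraw 50 from escrow): escrow: 500 - 50 = 450. Balances: brokerage=200, taxes=500, escrow=450
Event 3 (withdraw 200 from brokerage): brokerage: 200 - 200 = 0. Balances: brokerage=0, taxes=500, escrow=450
Event 4 (transfer 100 brokerage -> taxes): brokerage: 0 - 100 = -100, taxes: 500 + 100 = 600. Balances: brokerage=-100, taxes=600, escrow=450
Event 5 (withdraw 300 from brokerage): brokerage: -100 - 300 = -400. Balances: brokerage=-400, taxes=600, escrow=450
Event 6 (withdraw 100 from escrow): escrow: 450 - 100 = 350. Balances: brokerage=-400, taxes=600, escrow=350
Event 7 (withdraw 50 from escrow): escrow: 350 - 50 = 300. Balances: brokerage=-400, taxes=600, escrow=300
Event 8 (deposit 50 to brokerage): brokerage: -400 + 50 = -350. Balances: brokerage=-350, taxes=600, escrow=300
Event 9 (deposit 100 to taxes): taxes: 600 + 100 = 700. Balances: brokerage=-350, taxes=700, escrow=300
Event 10 (transfer 250 escrow -> brokerage): escrow: 300 - 250 = 50, brokerage: -350 + 250 = -100. Balances: brokerage=-100, taxes=700, escrow=50
Event 11 (transfer 150 escrow -> brokerage): escrow: 50 - 150 = -100, brokerage: -100 + 150 = 50. Balances: brokerage=50, taxes=700, escrow=-100
Event 12 (transfer 300 taxes -> escrow): taxes: 700 - 300 = 400, escrow: -100 + 300 = 200. Balances: brokerage=50, taxes=400, escrow=200

Final balance of taxes: 400

Answer: 400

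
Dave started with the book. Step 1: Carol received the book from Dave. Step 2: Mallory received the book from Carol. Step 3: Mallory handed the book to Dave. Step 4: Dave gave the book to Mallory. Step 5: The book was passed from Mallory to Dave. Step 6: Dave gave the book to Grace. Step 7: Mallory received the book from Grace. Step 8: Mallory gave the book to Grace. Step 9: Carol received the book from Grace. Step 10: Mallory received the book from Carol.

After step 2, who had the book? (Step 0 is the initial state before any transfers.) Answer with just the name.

Answer: Mallory

Derivation:
Tracking the book holder through step 2:
After step 0 (start): Dave
After step 1: Carol
After step 2: Mallory

At step 2, the holder is Mallory.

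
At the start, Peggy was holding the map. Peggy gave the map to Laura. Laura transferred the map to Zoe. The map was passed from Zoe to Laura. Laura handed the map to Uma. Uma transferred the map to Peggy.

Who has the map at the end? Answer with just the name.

Tracking the map through each event:
Start: Peggy has the map.
After event 1: Laura has the map.
After event 2: Zoe has the map.
After event 3: Laura has the map.
After event 4: Uma has the map.
After event 5: Peggy has the map.

Answer: Peggy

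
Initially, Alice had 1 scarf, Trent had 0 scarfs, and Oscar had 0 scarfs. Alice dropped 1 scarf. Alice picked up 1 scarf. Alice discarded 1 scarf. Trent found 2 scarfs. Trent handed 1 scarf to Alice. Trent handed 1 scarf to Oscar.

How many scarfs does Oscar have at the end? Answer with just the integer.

Tracking counts step by step:
Start: Alice=1, Trent=0, Oscar=0
Event 1 (Alice -1): Alice: 1 -> 0. State: Alice=0, Trent=0, Oscar=0
Event 2 (Alice +1): Alice: 0 -> 1. State: Alice=1, Trent=0, Oscar=0
Event 3 (Alice -1): Alice: 1 -> 0. State: Alice=0, Trent=0, Oscar=0
Event 4 (Trent +2): Trent: 0 -> 2. State: Alice=0, Trent=2, Oscar=0
Event 5 (Trent -> Alice, 1): Trent: 2 -> 1, Alice: 0 -> 1. State: Alice=1, Trent=1, Oscar=0
Event 6 (Trent -> Oscar, 1): Trent: 1 -> 0, Oscar: 0 -> 1. State: Alice=1, Trent=0, Oscar=1

Oscar's final count: 1

Answer: 1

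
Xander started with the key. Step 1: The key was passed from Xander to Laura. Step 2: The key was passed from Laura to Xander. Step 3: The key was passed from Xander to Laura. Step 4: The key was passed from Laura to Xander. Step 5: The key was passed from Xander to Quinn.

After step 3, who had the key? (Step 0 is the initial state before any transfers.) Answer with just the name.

Answer: Laura

Derivation:
Tracking the key holder through step 3:
After step 0 (start): Xander
After step 1: Laura
After step 2: Xander
After step 3: Laura

At step 3, the holder is Laura.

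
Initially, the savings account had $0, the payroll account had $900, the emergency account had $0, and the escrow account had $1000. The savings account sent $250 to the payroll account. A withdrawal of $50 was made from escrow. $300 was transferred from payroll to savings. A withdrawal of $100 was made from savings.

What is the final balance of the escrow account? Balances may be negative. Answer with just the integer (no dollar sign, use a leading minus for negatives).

Tracking account balances step by step:
Start: savings=0, payroll=900, emergency=0, escrow=1000
Event 1 (transfer 250 savings -> payroll): savings: 0 - 250 = -250, payroll: 900 + 250 = 1150. Balances: savings=-250, payroll=1150, emergency=0, escrow=1000
Event 2 (withdraw 50 from escrow): escrow: 1000 - 50 = 950. Balances: savings=-250, payroll=1150, emergency=0, escrow=950
Event 3 (transfer 300 payroll -> savings): payroll: 1150 - 300 = 850, savings: -250 + 300 = 50. Balances: savings=50, payroll=850, emergency=0, escrow=950
Event 4 (withdraw 100 from savings): savings: 50 - 100 = -50. Balances: savings=-50, payroll=850, emergency=0, escrow=950

Final balance of escrow: 950

Answer: 950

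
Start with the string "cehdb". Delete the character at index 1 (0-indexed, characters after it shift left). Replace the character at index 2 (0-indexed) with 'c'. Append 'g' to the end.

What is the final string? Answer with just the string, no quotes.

Answer: chcbg

Derivation:
Applying each edit step by step:
Start: "cehdb"
Op 1 (delete idx 1 = 'e'): "cehdb" -> "chdb"
Op 2 (replace idx 2: 'd' -> 'c'): "chdb" -> "chcb"
Op 3 (append 'g'): "chcb" -> "chcbg"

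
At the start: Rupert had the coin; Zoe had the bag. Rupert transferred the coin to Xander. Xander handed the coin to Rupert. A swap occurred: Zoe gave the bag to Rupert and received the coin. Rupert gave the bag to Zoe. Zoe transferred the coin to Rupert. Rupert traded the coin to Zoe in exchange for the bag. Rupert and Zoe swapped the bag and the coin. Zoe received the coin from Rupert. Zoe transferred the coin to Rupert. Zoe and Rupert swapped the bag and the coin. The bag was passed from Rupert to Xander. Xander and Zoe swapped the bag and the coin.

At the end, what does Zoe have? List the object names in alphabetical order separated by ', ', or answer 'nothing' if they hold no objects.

Tracking all object holders:
Start: coin:Rupert, bag:Zoe
Event 1 (give coin: Rupert -> Xander). State: coin:Xander, bag:Zoe
Event 2 (give coin: Xander -> Rupert). State: coin:Rupert, bag:Zoe
Event 3 (swap bag<->coin: now bag:Rupert, coin:Zoe). State: coin:Zoe, bag:Rupert
Event 4 (give bag: Rupert -> Zoe). State: coin:Zoe, bag:Zoe
Event 5 (give coin: Zoe -> Rupert). State: coin:Rupert, bag:Zoe
Event 6 (swap coin<->bag: now coin:Zoe, bag:Rupert). State: coin:Zoe, bag:Rupert
Event 7 (swap bag<->coin: now bag:Zoe, coin:Rupert). State: coin:Rupert, bag:Zoe
Event 8 (give coin: Rupert -> Zoe). State: coin:Zoe, bag:Zoe
Event 9 (give coin: Zoe -> Rupert). State: coin:Rupert, bag:Zoe
Event 10 (swap bag<->coin: now bag:Rupert, coin:Zoe). State: coin:Zoe, bag:Rupert
Event 11 (give bag: Rupert -> Xander). State: coin:Zoe, bag:Xander
Event 12 (swap bag<->coin: now bag:Zoe, coin:Xander). State: coin:Xander, bag:Zoe

Final state: coin:Xander, bag:Zoe
Zoe holds: bag.

Answer: bag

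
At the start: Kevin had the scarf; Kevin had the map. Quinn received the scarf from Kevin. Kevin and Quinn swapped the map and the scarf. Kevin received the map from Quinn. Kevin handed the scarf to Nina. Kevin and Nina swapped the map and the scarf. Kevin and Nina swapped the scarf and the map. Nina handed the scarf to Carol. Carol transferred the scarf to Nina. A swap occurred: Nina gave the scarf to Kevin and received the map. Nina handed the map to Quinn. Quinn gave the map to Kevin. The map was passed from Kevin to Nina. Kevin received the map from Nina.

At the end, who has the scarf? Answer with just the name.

Answer: Kevin

Derivation:
Tracking all object holders:
Start: scarf:Kevin, map:Kevin
Event 1 (give scarf: Kevin -> Quinn). State: scarf:Quinn, map:Kevin
Event 2 (swap map<->scarf: now map:Quinn, scarf:Kevin). State: scarf:Kevin, map:Quinn
Event 3 (give map: Quinn -> Kevin). State: scarf:Kevin, map:Kevin
Event 4 (give scarf: Kevin -> Nina). State: scarf:Nina, map:Kevin
Event 5 (swap map<->scarf: now map:Nina, scarf:Kevin). State: scarf:Kevin, map:Nina
Event 6 (swap scarf<->map: now scarf:Nina, map:Kevin). State: scarf:Nina, map:Kevin
Event 7 (give scarf: Nina -> Carol). State: scarf:Carol, map:Kevin
Event 8 (give scarf: Carol -> Nina). State: scarf:Nina, map:Kevin
Event 9 (swap scarf<->map: now scarf:Kevin, map:Nina). State: scarf:Kevin, map:Nina
Event 10 (give map: Nina -> Quinn). State: scarf:Kevin, map:Quinn
Event 11 (give map: Quinn -> Kevin). State: scarf:Kevin, map:Kevin
Event 12 (give map: Kevin -> Nina). State: scarf:Kevin, map:Nina
Event 13 (give map: Nina -> Kevin). State: scarf:Kevin, map:Kevin

Final state: scarf:Kevin, map:Kevin
The scarf is held by Kevin.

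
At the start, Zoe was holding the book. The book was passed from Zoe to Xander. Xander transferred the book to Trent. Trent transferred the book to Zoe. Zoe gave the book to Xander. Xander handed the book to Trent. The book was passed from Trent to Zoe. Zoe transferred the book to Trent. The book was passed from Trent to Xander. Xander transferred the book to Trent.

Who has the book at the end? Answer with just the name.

Answer: Trent

Derivation:
Tracking the book through each event:
Start: Zoe has the book.
After event 1: Xander has the book.
After event 2: Trent has the book.
After event 3: Zoe has the book.
After event 4: Xander has the book.
After event 5: Trent has the book.
After event 6: Zoe has the book.
After event 7: Trent has the book.
After event 8: Xander has the book.
After event 9: Trent has the book.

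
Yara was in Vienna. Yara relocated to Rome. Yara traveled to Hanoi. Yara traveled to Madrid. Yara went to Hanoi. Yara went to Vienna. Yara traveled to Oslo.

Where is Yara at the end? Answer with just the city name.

Answer: Oslo

Derivation:
Tracking Yara's location:
Start: Yara is in Vienna.
After move 1: Vienna -> Rome. Yara is in Rome.
After move 2: Rome -> Hanoi. Yara is in Hanoi.
After move 3: Hanoi -> Madrid. Yara is in Madrid.
After move 4: Madrid -> Hanoi. Yara is in Hanoi.
After move 5: Hanoi -> Vienna. Yara is in Vienna.
After move 6: Vienna -> Oslo. Yara is in Oslo.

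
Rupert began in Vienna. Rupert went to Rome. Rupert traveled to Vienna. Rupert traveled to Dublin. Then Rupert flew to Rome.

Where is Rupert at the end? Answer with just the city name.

Tracking Rupert's location:
Start: Rupert is in Vienna.
After move 1: Vienna -> Rome. Rupert is in Rome.
After move 2: Rome -> Vienna. Rupert is in Vienna.
After move 3: Vienna -> Dublin. Rupert is in Dublin.
After move 4: Dublin -> Rome. Rupert is in Rome.

Answer: Rome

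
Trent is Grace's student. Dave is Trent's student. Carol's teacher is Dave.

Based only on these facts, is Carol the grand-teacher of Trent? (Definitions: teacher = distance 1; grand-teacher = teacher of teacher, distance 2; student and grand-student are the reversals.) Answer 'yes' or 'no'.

Reconstructing the teacher chain from the given facts:
  Grace -> Trent -> Dave -> Carol
(each arrow means 'teacher of the next')
Positions in the chain (0 = top):
  position of Grace: 0
  position of Trent: 1
  position of Dave: 2
  position of Carol: 3

Carol is at position 3, Trent is at position 1; signed distance (j - i) = -2.
'grand-teacher' requires j - i = 2. Actual distance is -2, so the relation does NOT hold.

Answer: no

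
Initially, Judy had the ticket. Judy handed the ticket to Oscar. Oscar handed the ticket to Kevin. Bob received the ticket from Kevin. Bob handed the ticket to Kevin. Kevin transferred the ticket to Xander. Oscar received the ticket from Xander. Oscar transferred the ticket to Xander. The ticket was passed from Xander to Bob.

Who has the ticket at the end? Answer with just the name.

Tracking the ticket through each event:
Start: Judy has the ticket.
After event 1: Oscar has the ticket.
After event 2: Kevin has the ticket.
After event 3: Bob has the ticket.
After event 4: Kevin has the ticket.
After event 5: Xander has the ticket.
After event 6: Oscar has the ticket.
After event 7: Xander has the ticket.
After event 8: Bob has the ticket.

Answer: Bob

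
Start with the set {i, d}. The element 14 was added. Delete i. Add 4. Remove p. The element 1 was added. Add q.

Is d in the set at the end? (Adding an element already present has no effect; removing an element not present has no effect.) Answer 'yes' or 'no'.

Answer: yes

Derivation:
Tracking the set through each operation:
Start: {d, i}
Event 1 (add 14): added. Set: {14, d, i}
Event 2 (remove i): removed. Set: {14, d}
Event 3 (add 4): added. Set: {14, 4, d}
Event 4 (remove p): not present, no change. Set: {14, 4, d}
Event 5 (add 1): added. Set: {1, 14, 4, d}
Event 6 (add q): added. Set: {1, 14, 4, d, q}

Final set: {1, 14, 4, d, q} (size 5)
d is in the final set.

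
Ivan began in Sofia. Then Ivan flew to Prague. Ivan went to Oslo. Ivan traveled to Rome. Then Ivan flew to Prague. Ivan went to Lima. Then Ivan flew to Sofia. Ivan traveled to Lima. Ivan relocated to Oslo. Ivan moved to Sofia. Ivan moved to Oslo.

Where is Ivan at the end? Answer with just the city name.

Tracking Ivan's location:
Start: Ivan is in Sofia.
After move 1: Sofia -> Prague. Ivan is in Prague.
After move 2: Prague -> Oslo. Ivan is in Oslo.
After move 3: Oslo -> Rome. Ivan is in Rome.
After move 4: Rome -> Prague. Ivan is in Prague.
After move 5: Prague -> Lima. Ivan is in Lima.
After move 6: Lima -> Sofia. Ivan is in Sofia.
After move 7: Sofia -> Lima. Ivan is in Lima.
After move 8: Lima -> Oslo. Ivan is in Oslo.
After move 9: Oslo -> Sofia. Ivan is in Sofia.
After move 10: Sofia -> Oslo. Ivan is in Oslo.

Answer: Oslo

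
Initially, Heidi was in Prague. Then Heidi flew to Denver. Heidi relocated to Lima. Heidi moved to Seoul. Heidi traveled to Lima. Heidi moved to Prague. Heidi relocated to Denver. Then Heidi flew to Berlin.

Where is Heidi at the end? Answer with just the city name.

Answer: Berlin

Derivation:
Tracking Heidi's location:
Start: Heidi is in Prague.
After move 1: Prague -> Denver. Heidi is in Denver.
After move 2: Denver -> Lima. Heidi is in Lima.
After move 3: Lima -> Seoul. Heidi is in Seoul.
After move 4: Seoul -> Lima. Heidi is in Lima.
After move 5: Lima -> Prague. Heidi is in Prague.
After move 6: Prague -> Denver. Heidi is in Denver.
After move 7: Denver -> Berlin. Heidi is in Berlin.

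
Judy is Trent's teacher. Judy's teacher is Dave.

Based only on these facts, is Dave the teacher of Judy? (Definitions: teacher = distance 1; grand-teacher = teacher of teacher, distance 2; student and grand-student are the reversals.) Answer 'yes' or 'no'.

Answer: yes

Derivation:
Reconstructing the teacher chain from the given facts:
  Dave -> Judy -> Trent
(each arrow means 'teacher of the next')
Positions in the chain (0 = top):
  position of Dave: 0
  position of Judy: 1
  position of Trent: 2

Dave is at position 0, Judy is at position 1; signed distance (j - i) = 1.
'teacher' requires j - i = 1. Actual distance is 1, so the relation HOLDS.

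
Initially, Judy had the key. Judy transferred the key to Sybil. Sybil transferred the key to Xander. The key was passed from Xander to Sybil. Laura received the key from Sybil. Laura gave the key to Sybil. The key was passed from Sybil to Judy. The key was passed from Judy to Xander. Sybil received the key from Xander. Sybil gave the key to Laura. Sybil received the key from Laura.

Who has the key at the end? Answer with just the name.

Tracking the key through each event:
Start: Judy has the key.
After event 1: Sybil has the key.
After event 2: Xander has the key.
After event 3: Sybil has the key.
After event 4: Laura has the key.
After event 5: Sybil has the key.
After event 6: Judy has the key.
After event 7: Xander has the key.
After event 8: Sybil has the key.
After event 9: Laura has the key.
After event 10: Sybil has the key.

Answer: Sybil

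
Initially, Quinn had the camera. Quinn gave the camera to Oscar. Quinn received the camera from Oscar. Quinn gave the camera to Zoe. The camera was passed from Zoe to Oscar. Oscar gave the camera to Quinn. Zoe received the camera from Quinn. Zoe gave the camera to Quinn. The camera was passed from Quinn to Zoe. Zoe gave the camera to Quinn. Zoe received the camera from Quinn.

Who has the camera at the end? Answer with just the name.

Answer: Zoe

Derivation:
Tracking the camera through each event:
Start: Quinn has the camera.
After event 1: Oscar has the camera.
After event 2: Quinn has the camera.
After event 3: Zoe has the camera.
After event 4: Oscar has the camera.
After event 5: Quinn has the camera.
After event 6: Zoe has the camera.
After event 7: Quinn has the camera.
After event 8: Zoe has the camera.
After event 9: Quinn has the camera.
After event 10: Zoe has the camera.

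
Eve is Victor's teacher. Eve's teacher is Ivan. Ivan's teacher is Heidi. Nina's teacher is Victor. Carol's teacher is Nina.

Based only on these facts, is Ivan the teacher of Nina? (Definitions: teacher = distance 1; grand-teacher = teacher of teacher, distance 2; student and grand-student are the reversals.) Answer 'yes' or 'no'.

Answer: no

Derivation:
Reconstructing the teacher chain from the given facts:
  Heidi -> Ivan -> Eve -> Victor -> Nina -> Carol
(each arrow means 'teacher of the next')
Positions in the chain (0 = top):
  position of Heidi: 0
  position of Ivan: 1
  position of Eve: 2
  position of Victor: 3
  position of Nina: 4
  position of Carol: 5

Ivan is at position 1, Nina is at position 4; signed distance (j - i) = 3.
'teacher' requires j - i = 1. Actual distance is 3, so the relation does NOT hold.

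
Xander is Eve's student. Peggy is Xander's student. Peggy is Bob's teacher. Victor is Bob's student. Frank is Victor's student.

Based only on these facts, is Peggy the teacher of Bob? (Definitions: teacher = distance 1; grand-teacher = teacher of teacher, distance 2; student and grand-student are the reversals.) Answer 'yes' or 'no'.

Reconstructing the teacher chain from the given facts:
  Eve -> Xander -> Peggy -> Bob -> Victor -> Frank
(each arrow means 'teacher of the next')
Positions in the chain (0 = top):
  position of Eve: 0
  position of Xander: 1
  position of Peggy: 2
  position of Bob: 3
  position of Victor: 4
  position of Frank: 5

Peggy is at position 2, Bob is at position 3; signed distance (j - i) = 1.
'teacher' requires j - i = 1. Actual distance is 1, so the relation HOLDS.

Answer: yes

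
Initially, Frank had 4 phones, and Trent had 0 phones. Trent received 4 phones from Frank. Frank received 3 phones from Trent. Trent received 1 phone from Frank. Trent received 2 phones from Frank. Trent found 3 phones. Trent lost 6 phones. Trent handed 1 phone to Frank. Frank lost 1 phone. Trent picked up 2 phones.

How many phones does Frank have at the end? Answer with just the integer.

Answer: 0

Derivation:
Tracking counts step by step:
Start: Frank=4, Trent=0
Event 1 (Frank -> Trent, 4): Frank: 4 -> 0, Trent: 0 -> 4. State: Frank=0, Trent=4
Event 2 (Trent -> Frank, 3): Trent: 4 -> 1, Frank: 0 -> 3. State: Frank=3, Trent=1
Event 3 (Frank -> Trent, 1): Frank: 3 -> 2, Trent: 1 -> 2. State: Frank=2, Trent=2
Event 4 (Frank -> Trent, 2): Frank: 2 -> 0, Trent: 2 -> 4. State: Frank=0, Trent=4
Event 5 (Trent +3): Trent: 4 -> 7. State: Frank=0, Trent=7
Event 6 (Trent -6): Trent: 7 -> 1. State: Frank=0, Trent=1
Event 7 (Trent -> Frank, 1): Trent: 1 -> 0, Frank: 0 -> 1. State: Frank=1, Trent=0
Event 8 (Frank -1): Frank: 1 -> 0. State: Frank=0, Trent=0
Event 9 (Trent +2): Trent: 0 -> 2. State: Frank=0, Trent=2

Frank's final count: 0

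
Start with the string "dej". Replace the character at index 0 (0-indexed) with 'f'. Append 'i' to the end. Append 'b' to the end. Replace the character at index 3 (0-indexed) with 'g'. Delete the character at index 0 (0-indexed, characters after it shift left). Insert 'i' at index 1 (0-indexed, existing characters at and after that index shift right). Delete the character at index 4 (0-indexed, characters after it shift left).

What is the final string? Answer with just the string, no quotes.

Applying each edit step by step:
Start: "dej"
Op 1 (replace idx 0: 'd' -> 'f'): "dej" -> "fej"
Op 2 (append 'i'): "fej" -> "feji"
Op 3 (append 'b'): "feji" -> "fejib"
Op 4 (replace idx 3: 'i' -> 'g'): "fejib" -> "fejgb"
Op 5 (delete idx 0 = 'f'): "fejgb" -> "ejgb"
Op 6 (insert 'i' at idx 1): "ejgb" -> "eijgb"
Op 7 (delete idx 4 = 'b'): "eijgb" -> "eijg"

Answer: eijg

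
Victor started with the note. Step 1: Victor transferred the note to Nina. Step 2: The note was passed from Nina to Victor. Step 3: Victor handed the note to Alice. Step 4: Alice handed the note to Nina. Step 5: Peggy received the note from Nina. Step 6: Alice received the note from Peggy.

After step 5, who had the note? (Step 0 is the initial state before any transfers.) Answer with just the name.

Answer: Peggy

Derivation:
Tracking the note holder through step 5:
After step 0 (start): Victor
After step 1: Nina
After step 2: Victor
After step 3: Alice
After step 4: Nina
After step 5: Peggy

At step 5, the holder is Peggy.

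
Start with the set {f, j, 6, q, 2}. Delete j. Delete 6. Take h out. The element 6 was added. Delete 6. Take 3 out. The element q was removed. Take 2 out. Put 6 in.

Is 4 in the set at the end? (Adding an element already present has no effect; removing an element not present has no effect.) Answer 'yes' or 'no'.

Tracking the set through each operation:
Start: {2, 6, f, j, q}
Event 1 (remove j): removed. Set: {2, 6, f, q}
Event 2 (remove 6): removed. Set: {2, f, q}
Event 3 (remove h): not present, no change. Set: {2, f, q}
Event 4 (add 6): added. Set: {2, 6, f, q}
Event 5 (remove 6): removed. Set: {2, f, q}
Event 6 (remove 3): not present, no change. Set: {2, f, q}
Event 7 (remove q): removed. Set: {2, f}
Event 8 (remove 2): removed. Set: {f}
Event 9 (add 6): added. Set: {6, f}

Final set: {6, f} (size 2)
4 is NOT in the final set.

Answer: no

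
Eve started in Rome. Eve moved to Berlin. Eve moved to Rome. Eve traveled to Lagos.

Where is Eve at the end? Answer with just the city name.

Answer: Lagos

Derivation:
Tracking Eve's location:
Start: Eve is in Rome.
After move 1: Rome -> Berlin. Eve is in Berlin.
After move 2: Berlin -> Rome. Eve is in Rome.
After move 3: Rome -> Lagos. Eve is in Lagos.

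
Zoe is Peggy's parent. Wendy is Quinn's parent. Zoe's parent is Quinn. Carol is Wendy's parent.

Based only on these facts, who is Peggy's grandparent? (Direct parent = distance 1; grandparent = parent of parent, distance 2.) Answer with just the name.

Answer: Quinn

Derivation:
Reconstructing the parent chain from the given facts:
  Carol -> Wendy -> Quinn -> Zoe -> Peggy
(each arrow means 'parent of the next')
Positions in the chain (0 = top):
  position of Carol: 0
  position of Wendy: 1
  position of Quinn: 2
  position of Zoe: 3
  position of Peggy: 4

Peggy is at position 4; the grandparent is 2 steps up the chain, i.e. position 2: Quinn.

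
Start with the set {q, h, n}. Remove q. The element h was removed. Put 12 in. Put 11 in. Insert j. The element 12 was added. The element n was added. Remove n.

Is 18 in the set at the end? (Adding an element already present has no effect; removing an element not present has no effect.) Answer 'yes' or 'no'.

Tracking the set through each operation:
Start: {h, n, q}
Event 1 (remove q): removed. Set: {h, n}
Event 2 (remove h): removed. Set: {n}
Event 3 (add 12): added. Set: {12, n}
Event 4 (add 11): added. Set: {11, 12, n}
Event 5 (add j): added. Set: {11, 12, j, n}
Event 6 (add 12): already present, no change. Set: {11, 12, j, n}
Event 7 (add n): already present, no change. Set: {11, 12, j, n}
Event 8 (remove n): removed. Set: {11, 12, j}

Final set: {11, 12, j} (size 3)
18 is NOT in the final set.

Answer: no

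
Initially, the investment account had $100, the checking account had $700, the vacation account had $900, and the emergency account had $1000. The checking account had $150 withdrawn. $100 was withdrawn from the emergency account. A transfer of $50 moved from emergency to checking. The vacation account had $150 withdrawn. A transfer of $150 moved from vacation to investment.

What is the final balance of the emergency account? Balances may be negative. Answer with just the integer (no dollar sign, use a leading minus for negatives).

Tracking account balances step by step:
Start: investment=100, checking=700, vacation=900, emergency=1000
Event 1 (withdraw 150 from checking): checking: 700 - 150 = 550. Balances: investment=100, checking=550, vacation=900, emergency=1000
Event 2 (withdraw 100 from emergency): emergency: 1000 - 100 = 900. Balances: investment=100, checking=550, vacation=900, emergency=900
Event 3 (transfer 50 emergency -> checking): emergency: 900 - 50 = 850, checking: 550 + 50 = 600. Balances: investment=100, checking=600, vacation=900, emergency=850
Event 4 (withdraw 150 from vacation): vacation: 900 - 150 = 750. Balances: investment=100, checking=600, vacation=750, emergency=850
Event 5 (transfer 150 vacation -> investment): vacation: 750 - 150 = 600, investment: 100 + 150 = 250. Balances: investment=250, checking=600, vacation=600, emergency=850

Final balance of emergency: 850

Answer: 850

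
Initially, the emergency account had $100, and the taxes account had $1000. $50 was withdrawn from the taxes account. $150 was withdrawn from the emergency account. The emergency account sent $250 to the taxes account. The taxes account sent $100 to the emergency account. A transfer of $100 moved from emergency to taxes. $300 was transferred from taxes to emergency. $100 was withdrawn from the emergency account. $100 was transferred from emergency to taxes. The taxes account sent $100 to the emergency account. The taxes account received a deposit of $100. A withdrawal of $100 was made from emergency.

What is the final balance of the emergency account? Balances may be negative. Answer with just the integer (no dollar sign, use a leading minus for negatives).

Tracking account balances step by step:
Start: emergency=100, taxes=1000
Event 1 (withdraw 50 from taxes): taxes: 1000 - 50 = 950. Balances: emergency=100, taxes=950
Event 2 (withdraw 150 from emergency): emergency: 100 - 150 = -50. Balances: emergency=-50, taxes=950
Event 3 (transfer 250 emergency -> taxes): emergency: -50 - 250 = -300, taxes: 950 + 250 = 1200. Balances: emergency=-300, taxes=1200
Event 4 (transfer 100 taxes -> emergency): taxes: 1200 - 100 = 1100, emergency: -300 + 100 = -200. Balances: emergency=-200, taxes=1100
Event 5 (transfer 100 emergency -> taxes): emergency: -200 - 100 = -300, taxes: 1100 + 100 = 1200. Balances: emergency=-300, taxes=1200
Event 6 (transfer 300 taxes -> emergency): taxes: 1200 - 300 = 900, emergency: -300 + 300 = 0. Balances: emergency=0, taxes=900
Event 7 (withdraw 100 from emergency): emergency: 0 - 100 = -100. Balances: emergency=-100, taxes=900
Event 8 (transfer 100 emergency -> taxes): emergency: -100 - 100 = -200, taxes: 900 + 100 = 1000. Balances: emergency=-200, taxes=1000
Event 9 (transfer 100 taxes -> emergency): taxes: 1000 - 100 = 900, emergency: -200 + 100 = -100. Balances: emergency=-100, taxes=900
Event 10 (deposit 100 to taxes): taxes: 900 + 100 = 1000. Balances: emergency=-100, taxes=1000
Event 11 (withdraw 100 from emergency): emergency: -100 - 100 = -200. Balances: emergency=-200, taxes=1000

Final balance of emergency: -200

Answer: -200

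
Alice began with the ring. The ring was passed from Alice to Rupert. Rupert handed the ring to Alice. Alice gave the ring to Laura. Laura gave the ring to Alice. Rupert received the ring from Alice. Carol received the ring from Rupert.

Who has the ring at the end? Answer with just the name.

Tracking the ring through each event:
Start: Alice has the ring.
After event 1: Rupert has the ring.
After event 2: Alice has the ring.
After event 3: Laura has the ring.
After event 4: Alice has the ring.
After event 5: Rupert has the ring.
After event 6: Carol has the ring.

Answer: Carol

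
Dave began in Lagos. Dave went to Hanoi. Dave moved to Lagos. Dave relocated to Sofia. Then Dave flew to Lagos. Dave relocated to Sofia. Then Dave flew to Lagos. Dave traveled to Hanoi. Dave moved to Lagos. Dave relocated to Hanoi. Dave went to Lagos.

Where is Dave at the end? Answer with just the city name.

Tracking Dave's location:
Start: Dave is in Lagos.
After move 1: Lagos -> Hanoi. Dave is in Hanoi.
After move 2: Hanoi -> Lagos. Dave is in Lagos.
After move 3: Lagos -> Sofia. Dave is in Sofia.
After move 4: Sofia -> Lagos. Dave is in Lagos.
After move 5: Lagos -> Sofia. Dave is in Sofia.
After move 6: Sofia -> Lagos. Dave is in Lagos.
After move 7: Lagos -> Hanoi. Dave is in Hanoi.
After move 8: Hanoi -> Lagos. Dave is in Lagos.
After move 9: Lagos -> Hanoi. Dave is in Hanoi.
After move 10: Hanoi -> Lagos. Dave is in Lagos.

Answer: Lagos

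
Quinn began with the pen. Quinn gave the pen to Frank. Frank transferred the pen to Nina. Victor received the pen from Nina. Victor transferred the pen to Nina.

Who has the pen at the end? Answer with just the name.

Tracking the pen through each event:
Start: Quinn has the pen.
After event 1: Frank has the pen.
After event 2: Nina has the pen.
After event 3: Victor has the pen.
After event 4: Nina has the pen.

Answer: Nina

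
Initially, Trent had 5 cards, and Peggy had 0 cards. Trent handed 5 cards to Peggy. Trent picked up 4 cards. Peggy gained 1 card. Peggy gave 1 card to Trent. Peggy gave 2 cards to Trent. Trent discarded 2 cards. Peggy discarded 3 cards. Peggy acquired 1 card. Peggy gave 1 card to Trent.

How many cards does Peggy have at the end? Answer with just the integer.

Tracking counts step by step:
Start: Trent=5, Peggy=0
Event 1 (Trent -> Peggy, 5): Trent: 5 -> 0, Peggy: 0 -> 5. State: Trent=0, Peggy=5
Event 2 (Trent +4): Trent: 0 -> 4. State: Trent=4, Peggy=5
Event 3 (Peggy +1): Peggy: 5 -> 6. State: Trent=4, Peggy=6
Event 4 (Peggy -> Trent, 1): Peggy: 6 -> 5, Trent: 4 -> 5. State: Trent=5, Peggy=5
Event 5 (Peggy -> Trent, 2): Peggy: 5 -> 3, Trent: 5 -> 7. State: Trent=7, Peggy=3
Event 6 (Trent -2): Trent: 7 -> 5. State: Trent=5, Peggy=3
Event 7 (Peggy -3): Peggy: 3 -> 0. State: Trent=5, Peggy=0
Event 8 (Peggy +1): Peggy: 0 -> 1. State: Trent=5, Peggy=1
Event 9 (Peggy -> Trent, 1): Peggy: 1 -> 0, Trent: 5 -> 6. State: Trent=6, Peggy=0

Peggy's final count: 0

Answer: 0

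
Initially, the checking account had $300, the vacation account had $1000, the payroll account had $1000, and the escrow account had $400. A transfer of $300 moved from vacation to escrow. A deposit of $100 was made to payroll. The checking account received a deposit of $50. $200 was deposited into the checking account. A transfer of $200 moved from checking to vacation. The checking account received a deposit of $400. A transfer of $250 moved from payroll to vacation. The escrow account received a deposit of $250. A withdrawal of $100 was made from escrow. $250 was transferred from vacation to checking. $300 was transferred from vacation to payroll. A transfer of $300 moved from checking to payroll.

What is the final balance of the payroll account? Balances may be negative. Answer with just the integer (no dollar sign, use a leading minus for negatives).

Answer: 1450

Derivation:
Tracking account balances step by step:
Start: checking=300, vacation=1000, payroll=1000, escrow=400
Event 1 (transfer 300 vacation -> escrow): vacation: 1000 - 300 = 700, escrow: 400 + 300 = 700. Balances: checking=300, vacation=700, payroll=1000, escrow=700
Event 2 (deposit 100 to payroll): payroll: 1000 + 100 = 1100. Balances: checking=300, vacation=700, payroll=1100, escrow=700
Event 3 (deposit 50 to checking): checking: 300 + 50 = 350. Balances: checking=350, vacation=700, payroll=1100, escrow=700
Event 4 (deposit 200 to checking): checking: 350 + 200 = 550. Balances: checking=550, vacation=700, payroll=1100, escrow=700
Event 5 (transfer 200 checking -> vacation): checking: 550 - 200 = 350, vacation: 700 + 200 = 900. Balances: checking=350, vacation=900, payroll=1100, escrow=700
Event 6 (deposit 400 to checking): checking: 350 + 400 = 750. Balances: checking=750, vacation=900, payroll=1100, escrow=700
Event 7 (transfer 250 payroll -> vacation): payroll: 1100 - 250 = 850, vacation: 900 + 250 = 1150. Balances: checking=750, vacation=1150, payroll=850, escrow=700
Event 8 (deposit 250 to escrow): escrow: 700 + 250 = 950. Balances: checking=750, vacation=1150, payroll=850, escrow=950
Event 9 (withdraw 100 from escrow): escrow: 950 - 100 = 850. Balances: checking=750, vacation=1150, payroll=850, escrow=850
Event 10 (transfer 250 vacation -> checking): vacation: 1150 - 250 = 900, checking: 750 + 250 = 1000. Balances: checking=1000, vacation=900, payroll=850, escrow=850
Event 11 (transfer 300 vacation -> payroll): vacation: 900 - 300 = 600, payroll: 850 + 300 = 1150. Balances: checking=1000, vacation=600, payroll=1150, escrow=850
Event 12 (transfer 300 checking -> payroll): checking: 1000 - 300 = 700, payroll: 1150 + 300 = 1450. Balances: checking=700, vacation=600, payroll=1450, escrow=850

Final balance of payroll: 1450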